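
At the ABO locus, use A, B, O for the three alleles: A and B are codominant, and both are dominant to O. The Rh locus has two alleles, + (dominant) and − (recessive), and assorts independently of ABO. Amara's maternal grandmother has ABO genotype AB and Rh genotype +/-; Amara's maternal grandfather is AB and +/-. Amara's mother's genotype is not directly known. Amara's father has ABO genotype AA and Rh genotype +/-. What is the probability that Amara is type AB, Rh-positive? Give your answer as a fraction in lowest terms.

Amara's mother's ABO genotype from AB × AB: 1/4 AA, 1/2 AB, 1/4 BB.
Crossing each possibility with the father AA and summing P(type AB): 1/4·0 + 1/2·1/2 + 1/4·1 = 1/2.
Similarly for Rh via the mother's Rh distribution: P(Rh+) = 3/4.
Independent loci: 1/2 × 3/4 = 3/8.

3/8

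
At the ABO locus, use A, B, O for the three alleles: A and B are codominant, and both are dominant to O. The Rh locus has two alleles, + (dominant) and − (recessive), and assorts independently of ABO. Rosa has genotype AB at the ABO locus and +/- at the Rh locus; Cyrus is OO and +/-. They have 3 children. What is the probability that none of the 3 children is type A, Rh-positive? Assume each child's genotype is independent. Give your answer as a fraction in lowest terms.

ABO cross AB × OO → 1/2 A, 1/2 B.
Rh cross +/- × +/- → 3/4 Rh+, 1/4 Rh-; so P(type A, Rh-positive) = 1/2 × 3/4 = 3/8 per child.
P(not type A, Rh-positive) = 5/8 for one child; (5/8)^3 = 125/512.

125/512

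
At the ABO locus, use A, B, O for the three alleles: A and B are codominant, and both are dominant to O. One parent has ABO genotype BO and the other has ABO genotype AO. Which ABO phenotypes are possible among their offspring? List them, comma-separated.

Gametes from BO × AO give offspring ABO genotypes AB, AO, BO, OO, i.e. phenotypes O, A, B, AB.

O, A, B, AB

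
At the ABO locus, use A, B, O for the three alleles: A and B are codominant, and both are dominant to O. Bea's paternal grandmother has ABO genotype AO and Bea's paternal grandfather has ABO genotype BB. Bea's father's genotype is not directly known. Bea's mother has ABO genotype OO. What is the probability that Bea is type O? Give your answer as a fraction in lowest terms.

Bea's father's ABO genotype from AO × BB: 1/2 AB, 1/2 BO.
Crossing each possibility with the mother OO and summing P(type O): 1/2·0 + 1/2·1/2 = 1/4.

1/4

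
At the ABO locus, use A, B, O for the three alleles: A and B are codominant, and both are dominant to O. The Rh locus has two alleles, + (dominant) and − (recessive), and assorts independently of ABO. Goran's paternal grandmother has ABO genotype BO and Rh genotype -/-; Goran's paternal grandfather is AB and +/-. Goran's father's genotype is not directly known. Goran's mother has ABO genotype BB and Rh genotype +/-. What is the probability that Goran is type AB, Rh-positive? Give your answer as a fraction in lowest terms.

Goran's father's ABO genotype from BO × AB: 1/4 AB, 1/4 AO, 1/4 BB, 1/4 BO.
Crossing each possibility with the mother BB and summing P(type AB): 1/4·1/2 + 1/4·1/2 + 1/4·0 + 1/4·0 = 1/4.
Similarly for Rh via the father's Rh distribution: P(Rh+) = 5/8.
Independent loci: 1/4 × 5/8 = 5/32.

5/32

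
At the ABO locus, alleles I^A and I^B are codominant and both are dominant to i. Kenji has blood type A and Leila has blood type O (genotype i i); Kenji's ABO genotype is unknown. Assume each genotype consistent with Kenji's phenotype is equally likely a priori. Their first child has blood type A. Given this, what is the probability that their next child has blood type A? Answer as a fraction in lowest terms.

Possible genotypes: Kenji ∈ {I^A I^A, I^A i}; Leila ∈ {i i}.
Weight each parental genotype pair by prior × P(type-A child):
  I^A I^A × i i: posterior weight 2/3; P(next child type A) = 1.
  I^A i × i i: posterior weight 1/3; P(next child type A) = 1/2.
Weighted sum = 5/6.

5/6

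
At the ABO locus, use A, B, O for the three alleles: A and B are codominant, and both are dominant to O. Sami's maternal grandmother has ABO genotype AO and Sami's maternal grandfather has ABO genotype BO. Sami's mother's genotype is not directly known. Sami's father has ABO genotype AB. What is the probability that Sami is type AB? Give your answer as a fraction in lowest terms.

Sami's mother's ABO genotype from AO × BO: 1/4 AB, 1/4 AO, 1/4 BO, 1/4 OO.
Crossing each possibility with the father AB and summing P(type AB): 1/4·1/2 + 1/4·1/4 + 1/4·1/4 + 1/4·0 = 1/4.

1/4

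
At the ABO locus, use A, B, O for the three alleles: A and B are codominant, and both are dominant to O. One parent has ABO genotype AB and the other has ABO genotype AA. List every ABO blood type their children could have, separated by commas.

Gametes from AB × AA give offspring ABO genotypes AA, AB, i.e. phenotypes A, AB.

A, AB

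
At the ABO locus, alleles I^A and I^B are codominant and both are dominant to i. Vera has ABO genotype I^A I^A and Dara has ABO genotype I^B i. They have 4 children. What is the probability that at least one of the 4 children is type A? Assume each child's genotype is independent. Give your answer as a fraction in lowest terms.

ABO cross I^A I^A × I^B i → 1/2 A, 1/2 AB.
So P(type A) = 1/2 per child.
P(none) = (1/2)^4 = 1/16; P(at least one) = 1 − 1/16 = 15/16.

15/16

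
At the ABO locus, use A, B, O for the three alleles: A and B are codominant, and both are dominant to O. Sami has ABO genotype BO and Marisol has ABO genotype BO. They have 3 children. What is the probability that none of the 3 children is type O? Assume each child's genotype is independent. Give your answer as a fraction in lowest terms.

ABO cross BO × BO → 1/4 O, 3/4 B.
So P(type O) = 1/4 per child.
P(not type O) = 3/4 for one child; (3/4)^3 = 27/64.

27/64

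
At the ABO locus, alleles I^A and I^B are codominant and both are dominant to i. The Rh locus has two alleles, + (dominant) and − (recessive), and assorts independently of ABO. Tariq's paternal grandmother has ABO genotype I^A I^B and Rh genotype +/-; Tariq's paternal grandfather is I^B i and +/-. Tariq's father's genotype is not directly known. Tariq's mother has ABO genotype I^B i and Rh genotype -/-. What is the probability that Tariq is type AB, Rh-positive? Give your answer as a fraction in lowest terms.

Tariq's father's ABO genotype from I^A I^B × I^B i: 1/4 I^A I^B, 1/4 I^A i, 1/4 I^B I^B, 1/4 I^B i.
Crossing each possibility with the mother I^B i and summing P(type AB): 1/4·1/4 + 1/4·1/4 + 1/4·0 + 1/4·0 = 1/8.
Similarly for Rh via the father's Rh distribution: P(Rh+) = 1/2.
Independent loci: 1/8 × 1/2 = 1/16.

1/16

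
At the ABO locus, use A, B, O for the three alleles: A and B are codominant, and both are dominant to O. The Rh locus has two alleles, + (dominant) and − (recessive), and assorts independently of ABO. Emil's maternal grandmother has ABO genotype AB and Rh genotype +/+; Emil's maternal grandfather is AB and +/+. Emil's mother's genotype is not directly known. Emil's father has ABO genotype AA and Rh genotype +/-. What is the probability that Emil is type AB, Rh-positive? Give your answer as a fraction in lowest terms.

Emil's mother's ABO genotype from AB × AB: 1/4 AA, 1/2 AB, 1/4 BB.
Crossing each possibility with the father AA and summing P(type AB): 1/4·0 + 1/2·1/2 + 1/4·1 = 1/2.
Similarly for Rh via the mother's Rh distribution: P(Rh+) = 1.
Independent loci: 1/2 × 1 = 1/2.

1/2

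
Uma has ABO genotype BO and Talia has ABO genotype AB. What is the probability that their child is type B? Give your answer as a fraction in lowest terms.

1/2

ABO cross BO × AB → offspring phenotypes: 1/4 A, 1/2 B, 1/4 AB.
So P(type B) = 1/2.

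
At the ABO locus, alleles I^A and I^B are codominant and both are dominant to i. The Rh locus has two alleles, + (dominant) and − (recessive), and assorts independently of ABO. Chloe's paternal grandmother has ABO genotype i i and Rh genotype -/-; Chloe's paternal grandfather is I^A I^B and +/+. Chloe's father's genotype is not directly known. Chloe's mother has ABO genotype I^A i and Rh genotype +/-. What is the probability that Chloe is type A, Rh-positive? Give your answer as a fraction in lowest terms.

3/8

Chloe's father's ABO genotype from i i × I^A I^B: 1/2 I^A i, 1/2 I^B i.
Crossing each possibility with the mother I^A i and summing P(type A): 1/2·3/4 + 1/2·1/4 = 1/2.
Similarly for Rh via the father's Rh distribution: P(Rh+) = 3/4.
Independent loci: 1/2 × 3/4 = 3/8.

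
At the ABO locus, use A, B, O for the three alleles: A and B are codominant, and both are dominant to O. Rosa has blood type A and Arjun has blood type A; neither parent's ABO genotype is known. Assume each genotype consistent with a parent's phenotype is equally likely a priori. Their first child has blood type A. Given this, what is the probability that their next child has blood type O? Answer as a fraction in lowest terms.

1/20

Possible genotypes: Rosa ∈ {AA, AO}; Arjun ∈ {AA, AO}.
Weight each parental genotype pair by prior × P(type-A child):
  AA × AA: posterior weight 4/15; P(next child type O) = 0.
  AA × AO: posterior weight 4/15; P(next child type O) = 0.
  AO × AA: posterior weight 4/15; P(next child type O) = 0.
  AO × AO: posterior weight 1/5; P(next child type O) = 1/4.
Weighted sum = 1/20.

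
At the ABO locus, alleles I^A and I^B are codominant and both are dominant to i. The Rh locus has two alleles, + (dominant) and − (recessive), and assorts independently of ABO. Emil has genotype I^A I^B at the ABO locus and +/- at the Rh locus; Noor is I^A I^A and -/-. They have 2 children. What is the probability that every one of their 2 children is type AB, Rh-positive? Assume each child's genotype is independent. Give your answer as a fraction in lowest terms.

ABO cross I^A I^B × I^A I^A → 1/2 A, 1/2 AB.
Rh cross +/- × -/- → 1/2 Rh+, 1/2 Rh-; so P(type AB, Rh-positive) = 1/2 × 1/2 = 1/4 per child.
All 2 independent: (1/4)^2 = 1/16.

1/16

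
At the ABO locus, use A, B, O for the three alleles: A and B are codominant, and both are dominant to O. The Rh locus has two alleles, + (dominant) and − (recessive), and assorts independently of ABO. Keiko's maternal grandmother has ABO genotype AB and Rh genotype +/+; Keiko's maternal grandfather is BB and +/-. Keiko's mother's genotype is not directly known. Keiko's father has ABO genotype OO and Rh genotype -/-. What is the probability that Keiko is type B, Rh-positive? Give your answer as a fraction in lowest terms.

9/16

Keiko's mother's ABO genotype from AB × BB: 1/2 AB, 1/2 BB.
Crossing each possibility with the father OO and summing P(type B): 1/2·1/2 + 1/2·1 = 3/4.
Similarly for Rh via the mother's Rh distribution: P(Rh+) = 3/4.
Independent loci: 3/4 × 3/4 = 9/16.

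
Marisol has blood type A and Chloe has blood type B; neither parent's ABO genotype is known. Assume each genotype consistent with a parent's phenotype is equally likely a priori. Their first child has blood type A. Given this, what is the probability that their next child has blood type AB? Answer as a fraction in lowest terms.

5/12

Possible genotypes: Marisol ∈ {AA, AO}; Chloe ∈ {BB, BO}.
Weight each parental genotype pair by prior × P(type-A child):
  AA × BO: posterior weight 2/3; P(next child type AB) = 1/2.
  AO × BO: posterior weight 1/3; P(next child type AB) = 1/4.
Weighted sum = 5/12.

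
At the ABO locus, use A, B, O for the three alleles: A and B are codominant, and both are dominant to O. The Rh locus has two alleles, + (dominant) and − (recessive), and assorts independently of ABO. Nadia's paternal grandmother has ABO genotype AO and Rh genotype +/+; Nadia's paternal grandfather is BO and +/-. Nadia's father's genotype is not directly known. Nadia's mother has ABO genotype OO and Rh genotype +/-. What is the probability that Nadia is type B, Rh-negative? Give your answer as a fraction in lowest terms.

1/32

Nadia's father's ABO genotype from AO × BO: 1/4 AB, 1/4 AO, 1/4 BO, 1/4 OO.
Crossing each possibility with the mother OO and summing P(type B): 1/4·1/2 + 1/4·0 + 1/4·1/2 + 1/4·0 = 1/4.
Similarly for Rh via the father's Rh distribution: P(Rh-) = 1/8.
Independent loci: 1/4 × 1/8 = 1/32.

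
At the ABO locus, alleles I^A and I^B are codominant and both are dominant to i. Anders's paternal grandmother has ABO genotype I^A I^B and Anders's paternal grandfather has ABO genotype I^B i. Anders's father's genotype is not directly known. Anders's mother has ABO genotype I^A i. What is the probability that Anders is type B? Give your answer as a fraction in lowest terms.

Anders's father's ABO genotype from I^A I^B × I^B i: 1/4 I^A I^B, 1/4 I^A i, 1/4 I^B I^B, 1/4 I^B i.
Crossing each possibility with the mother I^A i and summing P(type B): 1/4·1/4 + 1/4·0 + 1/4·1/2 + 1/4·1/4 = 1/4.

1/4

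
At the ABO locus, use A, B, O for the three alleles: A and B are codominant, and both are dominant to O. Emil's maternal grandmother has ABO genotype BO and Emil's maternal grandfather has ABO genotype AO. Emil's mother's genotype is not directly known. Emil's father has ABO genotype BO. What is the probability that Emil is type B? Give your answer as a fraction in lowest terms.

1/2

Emil's mother's ABO genotype from BO × AO: 1/4 AB, 1/4 AO, 1/4 BO, 1/4 OO.
Crossing each possibility with the father BO and summing P(type B): 1/4·1/2 + 1/4·1/4 + 1/4·3/4 + 1/4·1/2 = 1/2.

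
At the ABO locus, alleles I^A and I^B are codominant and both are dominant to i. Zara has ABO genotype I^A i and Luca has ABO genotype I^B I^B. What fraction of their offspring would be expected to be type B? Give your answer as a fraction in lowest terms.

1/2

ABO cross I^A i × I^B I^B → offspring phenotypes: 1/2 B, 1/2 AB.
So P(type B) = 1/2.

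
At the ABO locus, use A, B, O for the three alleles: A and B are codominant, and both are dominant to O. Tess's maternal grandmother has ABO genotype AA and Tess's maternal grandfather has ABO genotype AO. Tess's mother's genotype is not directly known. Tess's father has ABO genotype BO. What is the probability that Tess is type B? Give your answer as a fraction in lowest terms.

1/8

Tess's mother's ABO genotype from AA × AO: 1/2 AA, 1/2 AO.
Crossing each possibility with the father BO and summing P(type B): 1/2·0 + 1/2·1/4 = 1/8.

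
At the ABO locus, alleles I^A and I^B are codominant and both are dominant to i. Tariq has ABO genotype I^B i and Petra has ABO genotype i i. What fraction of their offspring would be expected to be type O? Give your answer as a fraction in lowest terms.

ABO cross I^B i × i i → offspring phenotypes: 1/2 O, 1/2 B.
So P(type O) = 1/2.

1/2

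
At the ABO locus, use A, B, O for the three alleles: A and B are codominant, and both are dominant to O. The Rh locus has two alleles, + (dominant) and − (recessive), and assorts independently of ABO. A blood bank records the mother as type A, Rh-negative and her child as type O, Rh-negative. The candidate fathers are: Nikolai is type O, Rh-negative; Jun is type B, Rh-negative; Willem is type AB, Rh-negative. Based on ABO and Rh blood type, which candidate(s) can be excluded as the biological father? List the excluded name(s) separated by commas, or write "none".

A candidate is excluded only if no genotype consistent with his phenotype could produce a type O, Rh-negative child with a type A, Rh-negative mother.
Willem (type AB, Rh-): no genotype consistent with that phenotype can produce a type-O Rh- child with a type-A mother.

Willem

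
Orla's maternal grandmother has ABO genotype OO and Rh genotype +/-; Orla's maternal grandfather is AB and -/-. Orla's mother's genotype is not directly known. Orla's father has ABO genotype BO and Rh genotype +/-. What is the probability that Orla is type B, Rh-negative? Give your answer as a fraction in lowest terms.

Orla's mother's ABO genotype from OO × AB: 1/2 AO, 1/2 BO.
Crossing each possibility with the father BO and summing P(type B): 1/2·1/4 + 1/2·3/4 = 1/2.
Similarly for Rh via the mother's Rh distribution: P(Rh-) = 3/8.
Independent loci: 1/2 × 3/8 = 3/16.

3/16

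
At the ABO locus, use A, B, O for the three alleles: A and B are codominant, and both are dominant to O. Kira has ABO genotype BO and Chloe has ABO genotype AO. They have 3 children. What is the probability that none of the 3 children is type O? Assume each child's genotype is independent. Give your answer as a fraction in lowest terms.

27/64

ABO cross BO × AO → 1/4 O, 1/4 A, 1/4 B, 1/4 AB.
So P(type O) = 1/4 per child.
P(not type O) = 3/4 for one child; (3/4)^3 = 27/64.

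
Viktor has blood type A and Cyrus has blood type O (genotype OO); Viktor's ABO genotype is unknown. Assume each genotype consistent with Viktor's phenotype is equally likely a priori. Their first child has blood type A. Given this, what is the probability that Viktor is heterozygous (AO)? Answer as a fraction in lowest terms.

Possible genotypes: Viktor ∈ {AA, AO}; Cyrus ∈ {OO}.
Weight each parental genotype pair by prior × P(type-A child):
  AA × OO: posterior weight 2/3.
  AO × OO: posterior weight 1/3.
Sum the posterior weight over pairs where Viktor is AO: 1/3.

1/3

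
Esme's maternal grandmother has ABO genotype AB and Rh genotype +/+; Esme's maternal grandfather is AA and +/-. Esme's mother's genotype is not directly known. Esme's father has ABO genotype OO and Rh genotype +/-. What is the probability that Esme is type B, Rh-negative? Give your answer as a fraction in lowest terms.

Esme's mother's ABO genotype from AB × AA: 1/2 AA, 1/2 AB.
Crossing each possibility with the father OO and summing P(type B): 1/2·0 + 1/2·1/2 = 1/4.
Similarly for Rh via the mother's Rh distribution: P(Rh-) = 1/8.
Independent loci: 1/4 × 1/8 = 1/32.

1/32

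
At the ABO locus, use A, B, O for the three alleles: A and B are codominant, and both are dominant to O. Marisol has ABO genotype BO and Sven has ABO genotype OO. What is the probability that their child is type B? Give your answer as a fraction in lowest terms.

1/2

ABO cross BO × OO → offspring phenotypes: 1/2 O, 1/2 B.
So P(type B) = 1/2.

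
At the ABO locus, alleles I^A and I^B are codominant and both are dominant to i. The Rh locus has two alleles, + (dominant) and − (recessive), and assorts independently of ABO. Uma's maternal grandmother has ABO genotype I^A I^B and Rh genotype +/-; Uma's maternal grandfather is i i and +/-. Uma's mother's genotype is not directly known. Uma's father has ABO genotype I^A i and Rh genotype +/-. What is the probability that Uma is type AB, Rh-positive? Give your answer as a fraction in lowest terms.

3/32

Uma's mother's ABO genotype from I^A I^B × i i: 1/2 I^A i, 1/2 I^B i.
Crossing each possibility with the father I^A i and summing P(type AB): 1/2·0 + 1/2·1/4 = 1/8.
Similarly for Rh via the mother's Rh distribution: P(Rh+) = 3/4.
Independent loci: 1/8 × 3/4 = 3/32.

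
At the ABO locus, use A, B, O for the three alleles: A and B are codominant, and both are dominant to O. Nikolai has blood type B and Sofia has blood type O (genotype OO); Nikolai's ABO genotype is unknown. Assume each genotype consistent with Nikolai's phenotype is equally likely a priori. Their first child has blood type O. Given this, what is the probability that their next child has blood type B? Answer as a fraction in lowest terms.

Possible genotypes: Nikolai ∈ {BB, BO}; Sofia ∈ {OO}.
Weight each parental genotype pair by prior × P(type-O child):
  BO × OO: posterior weight 1; P(next child type B) = 1/2.
Weighted sum = 1/2.

1/2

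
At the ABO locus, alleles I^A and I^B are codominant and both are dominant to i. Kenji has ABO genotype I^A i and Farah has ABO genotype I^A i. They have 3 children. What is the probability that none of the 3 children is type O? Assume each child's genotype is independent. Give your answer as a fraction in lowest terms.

ABO cross I^A i × I^A i → 1/4 O, 3/4 A.
So P(type O) = 1/4 per child.
P(not type O) = 3/4 for one child; (3/4)^3 = 27/64.

27/64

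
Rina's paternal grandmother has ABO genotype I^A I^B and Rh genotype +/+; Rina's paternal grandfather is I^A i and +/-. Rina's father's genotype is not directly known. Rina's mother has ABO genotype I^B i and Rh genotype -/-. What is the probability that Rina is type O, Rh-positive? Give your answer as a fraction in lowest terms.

Rina's father's ABO genotype from I^A I^B × I^A i: 1/4 I^A I^A, 1/4 I^A I^B, 1/4 I^A i, 1/4 I^B i.
Crossing each possibility with the mother I^B i and summing P(type O): 1/4·0 + 1/4·0 + 1/4·1/4 + 1/4·1/4 = 1/8.
Similarly for Rh via the father's Rh distribution: P(Rh+) = 3/4.
Independent loci: 1/8 × 3/4 = 3/32.

3/32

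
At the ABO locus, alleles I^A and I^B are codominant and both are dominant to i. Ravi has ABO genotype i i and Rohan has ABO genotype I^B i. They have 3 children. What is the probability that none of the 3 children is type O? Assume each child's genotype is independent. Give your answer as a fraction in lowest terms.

1/8

ABO cross i i × I^B i → 1/2 O, 1/2 B.
So P(type O) = 1/2 per child.
P(not type O) = 1/2 for one child; (1/2)^3 = 1/8.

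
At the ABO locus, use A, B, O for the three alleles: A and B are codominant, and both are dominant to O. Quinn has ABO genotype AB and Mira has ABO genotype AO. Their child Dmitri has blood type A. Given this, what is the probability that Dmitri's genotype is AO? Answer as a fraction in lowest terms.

1/2

Cross AB × AO → 1/4 AA, 1/4 AB, 1/4 AO, 1/4 BO.
Type-A genotypes among offspring: AA (1/4), AO (1/4); total 1/2.
P(AO | type A) = (1/4) / (1/2) = 1/2.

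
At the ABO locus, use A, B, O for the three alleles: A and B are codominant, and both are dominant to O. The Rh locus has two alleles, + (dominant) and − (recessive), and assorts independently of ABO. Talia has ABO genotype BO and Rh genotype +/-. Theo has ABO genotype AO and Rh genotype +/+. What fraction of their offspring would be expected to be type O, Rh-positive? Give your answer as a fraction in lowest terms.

ABO cross BO × AO → offspring phenotypes: 1/4 O, 1/4 A, 1/4 B, 1/4 AB.
Rh cross +/- × +/+ → 1 Rh+.
Independent loci: P(type O, Rh-positive) = 1/4 × 1 = 1/4.

1/4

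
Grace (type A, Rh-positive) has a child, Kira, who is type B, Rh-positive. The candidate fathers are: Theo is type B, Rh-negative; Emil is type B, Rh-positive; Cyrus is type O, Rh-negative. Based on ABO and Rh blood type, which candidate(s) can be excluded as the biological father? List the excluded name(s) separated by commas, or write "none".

A candidate is excluded only if no genotype consistent with his phenotype could produce a type B, Rh-positive child with a type A, Rh-positive mother.
Cyrus (type O, Rh-): no genotype consistent with that phenotype can produce a type-B Rh+ child with a type-A mother.

Cyrus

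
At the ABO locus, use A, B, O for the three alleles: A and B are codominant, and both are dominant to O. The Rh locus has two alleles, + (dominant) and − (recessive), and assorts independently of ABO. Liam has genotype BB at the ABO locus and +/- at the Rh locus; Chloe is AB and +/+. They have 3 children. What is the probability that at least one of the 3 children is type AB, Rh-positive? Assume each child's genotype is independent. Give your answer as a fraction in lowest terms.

7/8

ABO cross BB × AB → 1/2 B, 1/2 AB.
Rh cross +/- × +/+ → 1 Rh+; so P(type AB, Rh-positive) = 1/2 × 1 = 1/2 per child.
P(none) = (1/2)^3 = 1/8; P(at least one) = 1 − 1/8 = 7/8.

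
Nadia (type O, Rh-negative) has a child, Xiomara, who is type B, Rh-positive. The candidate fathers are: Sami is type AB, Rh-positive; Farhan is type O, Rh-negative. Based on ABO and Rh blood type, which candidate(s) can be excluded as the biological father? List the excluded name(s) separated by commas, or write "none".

A candidate is excluded only if no genotype consistent with his phenotype could produce a type B, Rh-positive child with a type O, Rh-negative mother.
Farhan (type O, Rh-): no genotype consistent with that phenotype can produce a type-B Rh+ child with a type-O mother.

Farhan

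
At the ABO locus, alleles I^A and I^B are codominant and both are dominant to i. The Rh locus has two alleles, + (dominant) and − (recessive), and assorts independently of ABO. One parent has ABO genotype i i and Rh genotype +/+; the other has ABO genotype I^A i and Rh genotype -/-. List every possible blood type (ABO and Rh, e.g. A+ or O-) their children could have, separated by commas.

Gametes from i i × I^A i give offspring ABO genotypes I^A i, i i, i.e. phenotypes O, A.
Rh cross +/+ × -/- → phenotypes Rh+.
Combining independently: O+, A+.

O+, A+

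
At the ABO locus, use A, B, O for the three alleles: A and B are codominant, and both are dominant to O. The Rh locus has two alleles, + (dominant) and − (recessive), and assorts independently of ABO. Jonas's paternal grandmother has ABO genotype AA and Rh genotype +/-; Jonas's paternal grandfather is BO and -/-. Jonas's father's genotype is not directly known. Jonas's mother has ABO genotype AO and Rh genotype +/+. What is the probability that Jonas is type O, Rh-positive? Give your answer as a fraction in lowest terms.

Jonas's father's ABO genotype from AA × BO: 1/2 AB, 1/2 AO.
Crossing each possibility with the mother AO and summing P(type O): 1/2·0 + 1/2·1/4 = 1/8.
Similarly for Rh via the father's Rh distribution: P(Rh+) = 1.
Independent loci: 1/8 × 1 = 1/8.

1/8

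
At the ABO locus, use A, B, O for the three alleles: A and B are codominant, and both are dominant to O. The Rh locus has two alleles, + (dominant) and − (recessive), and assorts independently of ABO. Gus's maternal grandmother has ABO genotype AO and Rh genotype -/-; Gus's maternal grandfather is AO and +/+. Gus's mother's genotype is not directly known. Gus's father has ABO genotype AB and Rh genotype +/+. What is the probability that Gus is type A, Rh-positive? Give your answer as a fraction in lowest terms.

1/2

Gus's mother's ABO genotype from AO × AO: 1/4 AA, 1/2 AO, 1/4 OO.
Crossing each possibility with the father AB and summing P(type A): 1/4·1/2 + 1/2·1/2 + 1/4·1/2 = 1/2.
Similarly for Rh via the mother's Rh distribution: P(Rh+) = 1.
Independent loci: 1/2 × 1 = 1/2.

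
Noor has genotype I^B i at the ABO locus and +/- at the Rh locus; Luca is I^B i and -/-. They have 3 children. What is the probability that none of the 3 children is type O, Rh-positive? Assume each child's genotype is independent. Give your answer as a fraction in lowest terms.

ABO cross I^B i × I^B i → 1/4 O, 3/4 B.
Rh cross +/- × -/- → 1/2 Rh+, 1/2 Rh-; so P(type O, Rh-positive) = 1/4 × 1/2 = 1/8 per child.
P(not type O, Rh-positive) = 7/8 for one child; (7/8)^3 = 343/512.

343/512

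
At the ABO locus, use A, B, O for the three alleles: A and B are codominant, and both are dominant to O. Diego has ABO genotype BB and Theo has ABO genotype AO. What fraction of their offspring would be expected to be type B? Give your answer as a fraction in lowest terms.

1/2

ABO cross BB × AO → offspring phenotypes: 1/2 B, 1/2 AB.
So P(type B) = 1/2.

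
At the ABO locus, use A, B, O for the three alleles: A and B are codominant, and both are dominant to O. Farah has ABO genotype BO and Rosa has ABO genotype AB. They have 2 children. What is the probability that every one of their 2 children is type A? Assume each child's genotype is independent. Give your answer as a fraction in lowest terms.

ABO cross BO × AB → 1/4 A, 1/2 B, 1/4 AB.
So P(type A) = 1/4 per child.
All 2 independent: (1/4)^2 = 1/16.

1/16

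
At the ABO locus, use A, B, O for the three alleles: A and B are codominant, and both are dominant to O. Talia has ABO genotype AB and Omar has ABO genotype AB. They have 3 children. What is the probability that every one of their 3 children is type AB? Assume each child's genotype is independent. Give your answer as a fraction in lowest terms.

1/8

ABO cross AB × AB → 1/4 A, 1/4 B, 1/2 AB.
So P(type AB) = 1/2 per child.
All 3 independent: (1/2)^3 = 1/8.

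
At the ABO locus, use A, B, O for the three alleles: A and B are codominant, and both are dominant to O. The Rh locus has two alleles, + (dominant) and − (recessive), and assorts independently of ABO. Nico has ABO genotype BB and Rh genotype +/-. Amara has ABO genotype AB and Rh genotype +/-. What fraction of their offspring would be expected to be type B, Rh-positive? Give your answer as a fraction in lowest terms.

ABO cross BB × AB → offspring phenotypes: 1/2 B, 1/2 AB.
Rh cross +/- × +/- → 3/4 Rh+, 1/4 Rh-.
Independent loci: P(type B, Rh-positive) = 1/2 × 3/4 = 3/8.

3/8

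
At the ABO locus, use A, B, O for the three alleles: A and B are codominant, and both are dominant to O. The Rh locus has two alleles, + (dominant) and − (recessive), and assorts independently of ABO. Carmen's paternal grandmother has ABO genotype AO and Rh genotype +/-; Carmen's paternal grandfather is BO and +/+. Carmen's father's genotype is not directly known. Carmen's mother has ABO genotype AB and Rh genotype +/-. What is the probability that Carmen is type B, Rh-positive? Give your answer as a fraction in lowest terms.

21/64

Carmen's father's ABO genotype from AO × BO: 1/4 AB, 1/4 AO, 1/4 BO, 1/4 OO.
Crossing each possibility with the mother AB and summing P(type B): 1/4·1/4 + 1/4·1/4 + 1/4·1/2 + 1/4·1/2 = 3/8.
Similarly for Rh via the father's Rh distribution: P(Rh+) = 7/8.
Independent loci: 3/8 × 7/8 = 21/64.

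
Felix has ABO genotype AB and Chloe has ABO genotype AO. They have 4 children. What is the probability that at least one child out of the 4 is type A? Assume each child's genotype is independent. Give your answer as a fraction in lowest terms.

15/16

ABO cross AB × AO → 1/2 A, 1/4 B, 1/4 AB.
So P(type A) = 1/2 per child.
P(none) = (1/2)^4 = 1/16; P(at least one) = 1 − 1/16 = 15/16.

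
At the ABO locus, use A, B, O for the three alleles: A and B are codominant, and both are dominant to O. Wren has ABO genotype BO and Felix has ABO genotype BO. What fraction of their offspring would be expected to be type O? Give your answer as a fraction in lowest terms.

ABO cross BO × BO → offspring phenotypes: 1/4 O, 3/4 B.
So P(type O) = 1/4.

1/4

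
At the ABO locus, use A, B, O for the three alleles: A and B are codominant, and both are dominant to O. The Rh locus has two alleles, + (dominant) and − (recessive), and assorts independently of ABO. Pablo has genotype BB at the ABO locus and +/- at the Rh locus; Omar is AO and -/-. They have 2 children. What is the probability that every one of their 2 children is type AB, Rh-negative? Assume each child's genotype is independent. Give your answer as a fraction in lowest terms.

ABO cross BB × AO → 1/2 B, 1/2 AB.
Rh cross +/- × -/- → 1/2 Rh+, 1/2 Rh-; so P(type AB, Rh-negative) = 1/2 × 1/2 = 1/4 per child.
All 2 independent: (1/4)^2 = 1/16.

1/16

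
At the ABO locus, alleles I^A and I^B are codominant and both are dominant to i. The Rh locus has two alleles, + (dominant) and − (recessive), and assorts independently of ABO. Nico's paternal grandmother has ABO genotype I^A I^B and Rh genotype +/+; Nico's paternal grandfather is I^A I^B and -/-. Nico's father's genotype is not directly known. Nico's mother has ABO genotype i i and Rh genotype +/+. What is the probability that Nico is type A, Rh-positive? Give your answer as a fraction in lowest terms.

1/2

Nico's father's ABO genotype from I^A I^B × I^A I^B: 1/4 I^A I^A, 1/2 I^A I^B, 1/4 I^B I^B.
Crossing each possibility with the mother i i and summing P(type A): 1/4·1 + 1/2·1/2 + 1/4·0 = 1/2.
Similarly for Rh via the father's Rh distribution: P(Rh+) = 1.
Independent loci: 1/2 × 1 = 1/2.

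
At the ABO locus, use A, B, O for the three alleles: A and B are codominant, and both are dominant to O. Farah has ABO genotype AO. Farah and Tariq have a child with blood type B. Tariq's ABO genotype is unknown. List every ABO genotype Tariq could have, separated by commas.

AB, BB, BO

For each candidate genotype of Tariq, check whether crossing it with AO can produce every observed child phenotype.
  AA → possible child types {A} ✗
  AB → possible child types {A, B, AB} ✓
  AO → possible child types {O, A} ✗
  BB → possible child types {B, AB} ✓
  BO → possible child types {O, A, B, AB} ✓
  OO → possible child types {O, A} ✗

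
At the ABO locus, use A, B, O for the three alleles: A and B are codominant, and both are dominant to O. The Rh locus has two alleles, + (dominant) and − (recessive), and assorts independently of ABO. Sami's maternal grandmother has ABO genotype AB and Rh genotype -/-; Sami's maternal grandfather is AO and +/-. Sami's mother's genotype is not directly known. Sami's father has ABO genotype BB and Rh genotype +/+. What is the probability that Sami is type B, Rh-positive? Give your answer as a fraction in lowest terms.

1/2

Sami's mother's ABO genotype from AB × AO: 1/4 AA, 1/4 AB, 1/4 AO, 1/4 BO.
Crossing each possibility with the father BB and summing P(type B): 1/4·0 + 1/4·1/2 + 1/4·1/2 + 1/4·1 = 1/2.
Similarly for Rh via the mother's Rh distribution: P(Rh+) = 1.
Independent loci: 1/2 × 1 = 1/2.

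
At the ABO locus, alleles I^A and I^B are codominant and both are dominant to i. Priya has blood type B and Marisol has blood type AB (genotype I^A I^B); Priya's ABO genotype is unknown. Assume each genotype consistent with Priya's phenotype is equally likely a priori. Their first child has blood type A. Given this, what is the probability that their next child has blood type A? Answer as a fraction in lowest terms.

1/4

Possible genotypes: Priya ∈ {I^B I^B, I^B i}; Marisol ∈ {I^A I^B}.
Weight each parental genotype pair by prior × P(type-A child):
  I^B i × I^A I^B: posterior weight 1; P(next child type A) = 1/4.
Weighted sum = 1/4.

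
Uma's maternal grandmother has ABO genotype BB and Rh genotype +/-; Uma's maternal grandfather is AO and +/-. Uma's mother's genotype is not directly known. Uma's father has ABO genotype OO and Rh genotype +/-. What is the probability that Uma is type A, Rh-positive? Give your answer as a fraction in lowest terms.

Uma's mother's ABO genotype from BB × AO: 1/2 AB, 1/2 BO.
Crossing each possibility with the father OO and summing P(type A): 1/2·1/2 + 1/2·0 = 1/4.
Similarly for Rh via the mother's Rh distribution: P(Rh+) = 3/4.
Independent loci: 1/4 × 3/4 = 3/16.

3/16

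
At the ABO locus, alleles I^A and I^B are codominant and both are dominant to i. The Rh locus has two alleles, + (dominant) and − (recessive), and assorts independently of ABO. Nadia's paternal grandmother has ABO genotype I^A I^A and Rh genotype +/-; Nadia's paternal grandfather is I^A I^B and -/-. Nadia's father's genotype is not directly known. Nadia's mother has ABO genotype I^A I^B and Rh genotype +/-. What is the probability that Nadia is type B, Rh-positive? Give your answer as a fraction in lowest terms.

5/64

Nadia's father's ABO genotype from I^A I^A × I^A I^B: 1/2 I^A I^A, 1/2 I^A I^B.
Crossing each possibility with the mother I^A I^B and summing P(type B): 1/2·0 + 1/2·1/4 = 1/8.
Similarly for Rh via the father's Rh distribution: P(Rh+) = 5/8.
Independent loci: 1/8 × 5/8 = 5/64.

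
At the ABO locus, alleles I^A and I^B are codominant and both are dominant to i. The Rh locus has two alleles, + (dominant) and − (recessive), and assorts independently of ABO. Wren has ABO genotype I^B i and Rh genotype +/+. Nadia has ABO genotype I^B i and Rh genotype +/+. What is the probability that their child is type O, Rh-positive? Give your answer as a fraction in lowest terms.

1/4

ABO cross I^B i × I^B i → offspring phenotypes: 1/4 O, 3/4 B.
Rh cross +/+ × +/+ → 1 Rh+.
Independent loci: P(type O, Rh-positive) = 1/4 × 1 = 1/4.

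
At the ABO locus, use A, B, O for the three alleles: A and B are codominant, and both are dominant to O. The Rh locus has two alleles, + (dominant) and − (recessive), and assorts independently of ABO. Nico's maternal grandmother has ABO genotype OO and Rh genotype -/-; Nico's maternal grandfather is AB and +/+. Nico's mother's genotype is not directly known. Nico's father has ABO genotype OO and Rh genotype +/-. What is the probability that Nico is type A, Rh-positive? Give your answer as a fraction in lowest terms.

Nico's mother's ABO genotype from OO × AB: 1/2 AO, 1/2 BO.
Crossing each possibility with the father OO and summing P(type A): 1/2·1/2 + 1/2·0 = 1/4.
Similarly for Rh via the mother's Rh distribution: P(Rh+) = 3/4.
Independent loci: 1/4 × 3/4 = 3/16.

3/16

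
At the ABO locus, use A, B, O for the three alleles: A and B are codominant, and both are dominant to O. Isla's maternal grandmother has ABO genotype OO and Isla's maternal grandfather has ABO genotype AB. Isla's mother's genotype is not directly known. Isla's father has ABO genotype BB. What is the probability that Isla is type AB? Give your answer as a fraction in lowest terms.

Isla's mother's ABO genotype from OO × AB: 1/2 AO, 1/2 BO.
Crossing each possibility with the father BB and summing P(type AB): 1/2·1/2 + 1/2·0 = 1/4.

1/4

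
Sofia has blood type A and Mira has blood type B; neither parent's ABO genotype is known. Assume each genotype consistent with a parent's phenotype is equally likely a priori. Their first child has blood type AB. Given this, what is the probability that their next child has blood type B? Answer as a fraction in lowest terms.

5/36

Possible genotypes: Sofia ∈ {AA, AO}; Mira ∈ {BB, BO}.
Weight each parental genotype pair by prior × P(type-AB child):
  AA × BB: posterior weight 4/9; P(next child type B) = 0.
  AA × BO: posterior weight 2/9; P(next child type B) = 0.
  AO × BB: posterior weight 2/9; P(next child type B) = 1/2.
  AO × BO: posterior weight 1/9; P(next child type B) = 1/4.
Weighted sum = 5/36.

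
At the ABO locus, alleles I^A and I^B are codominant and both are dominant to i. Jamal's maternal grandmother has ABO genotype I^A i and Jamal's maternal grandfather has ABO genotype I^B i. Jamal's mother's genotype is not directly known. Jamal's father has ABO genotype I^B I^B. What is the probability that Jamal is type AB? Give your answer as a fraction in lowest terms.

Jamal's mother's ABO genotype from I^A i × I^B i: 1/4 I^A I^B, 1/4 I^A i, 1/4 I^B i, 1/4 i i.
Crossing each possibility with the father I^B I^B and summing P(type AB): 1/4·1/2 + 1/4·1/2 + 1/4·0 + 1/4·0 = 1/4.

1/4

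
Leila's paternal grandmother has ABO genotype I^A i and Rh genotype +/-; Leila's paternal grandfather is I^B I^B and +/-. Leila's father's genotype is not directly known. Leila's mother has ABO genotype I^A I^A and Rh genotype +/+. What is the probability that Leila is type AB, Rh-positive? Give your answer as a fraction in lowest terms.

Leila's father's ABO genotype from I^A i × I^B I^B: 1/2 I^A I^B, 1/2 I^B i.
Crossing each possibility with the mother I^A I^A and summing P(type AB): 1/2·1/2 + 1/2·1/2 = 1/2.
Similarly for Rh via the father's Rh distribution: P(Rh+) = 1.
Independent loci: 1/2 × 1 = 1/2.

1/2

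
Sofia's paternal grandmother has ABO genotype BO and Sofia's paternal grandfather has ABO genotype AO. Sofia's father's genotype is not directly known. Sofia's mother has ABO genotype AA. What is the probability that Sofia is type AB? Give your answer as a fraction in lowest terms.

Sofia's father's ABO genotype from BO × AO: 1/4 AB, 1/4 AO, 1/4 BO, 1/4 OO.
Crossing each possibility with the mother AA and summing P(type AB): 1/4·1/2 + 1/4·0 + 1/4·1/2 + 1/4·0 = 1/4.

1/4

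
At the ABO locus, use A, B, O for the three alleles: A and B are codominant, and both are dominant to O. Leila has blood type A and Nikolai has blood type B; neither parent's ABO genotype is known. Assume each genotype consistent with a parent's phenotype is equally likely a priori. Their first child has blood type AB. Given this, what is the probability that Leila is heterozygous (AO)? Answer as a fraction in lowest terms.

Possible genotypes: Leila ∈ {AA, AO}; Nikolai ∈ {BB, BO}.
Weight each parental genotype pair by prior × P(type-AB child):
  AA × BB: posterior weight 4/9.
  AA × BO: posterior weight 2/9.
  AO × BB: posterior weight 2/9.
  AO × BO: posterior weight 1/9.
Sum the posterior weight over pairs where Leila is AO: 1/3.

1/3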